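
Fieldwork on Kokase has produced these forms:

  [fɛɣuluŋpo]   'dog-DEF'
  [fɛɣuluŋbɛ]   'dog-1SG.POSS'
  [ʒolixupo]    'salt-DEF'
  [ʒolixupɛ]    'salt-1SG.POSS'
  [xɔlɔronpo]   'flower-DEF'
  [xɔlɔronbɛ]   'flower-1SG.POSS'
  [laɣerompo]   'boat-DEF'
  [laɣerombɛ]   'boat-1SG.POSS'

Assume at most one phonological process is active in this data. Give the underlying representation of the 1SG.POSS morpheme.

The 1SG.POSS morpheme has two allomorphs, [-bɛ] and [-pɛ].
By contrast the DEF suffix keeps its initial [p] throughout — that segment must be underlying.
The 1SG.POSS suffix is therefore /-bɛ/ underlyingly, with post-vocalic devoicing: voiced stops become voiceless after a vowel.

/-bɛ/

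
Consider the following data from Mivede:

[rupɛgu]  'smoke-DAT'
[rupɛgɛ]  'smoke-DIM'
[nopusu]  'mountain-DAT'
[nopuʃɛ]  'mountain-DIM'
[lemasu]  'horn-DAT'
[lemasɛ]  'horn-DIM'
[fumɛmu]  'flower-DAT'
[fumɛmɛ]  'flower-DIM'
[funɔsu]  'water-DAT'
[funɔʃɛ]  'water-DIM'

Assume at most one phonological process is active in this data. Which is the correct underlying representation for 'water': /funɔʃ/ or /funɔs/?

The root 'water' surfaces as [funɔsu] and [funɔʃɛ], with a stem-final [s] ~ [ʃ] alternation.
If /s/ were underlying and a rule turned it into [ʃ] before the DIM suffix, 'horn' would also alternate; but it has [s] in both [lemasu] and [lemasɛ].
So /ʃ/ is underlying, and a rule of depalatalization — palato-alveolar /ʃ/ becomes [s] when no front vowel follows — gives [s].

/funɔʃ/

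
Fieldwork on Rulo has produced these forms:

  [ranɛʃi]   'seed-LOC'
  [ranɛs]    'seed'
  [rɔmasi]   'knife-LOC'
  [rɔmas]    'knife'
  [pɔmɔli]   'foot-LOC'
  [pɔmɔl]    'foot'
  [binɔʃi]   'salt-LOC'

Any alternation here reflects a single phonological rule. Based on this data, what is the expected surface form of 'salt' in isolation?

[binɔs]

'seed' shows [ʃ] ~ [s] at the end of the stem ([ranɛʃi] vs [ranɛs]).
Compare 'knife', with invariant [s] in [rɔmasi] and [rɔmas]: an analysis with underlying /s/ and a rule producing [ʃ] before the LOC suffix would wrongly predict alternation here too.
The alternation reflects depalatalization: palato-alveolar /ʃ/ becomes [s] when no front vowel follows. /ʃ/ is underlying.
The one attested form of 'salt', [binɔʃi], shows underlying /binɔʃ/. Applying the same rule when no front vowel follows gives [binɔs].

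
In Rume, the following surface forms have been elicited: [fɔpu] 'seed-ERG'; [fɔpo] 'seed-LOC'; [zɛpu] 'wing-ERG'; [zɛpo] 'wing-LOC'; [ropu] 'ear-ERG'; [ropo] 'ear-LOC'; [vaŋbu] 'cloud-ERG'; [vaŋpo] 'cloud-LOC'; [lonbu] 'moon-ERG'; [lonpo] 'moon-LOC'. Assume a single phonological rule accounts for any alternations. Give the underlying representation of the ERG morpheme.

/-bu/

The ERG morpheme has two allomorphs, [-bu] and [-pu].
By contrast the LOC suffix keeps its initial [p] throughout — that segment must be underlying.
So the underlying form is /-bu/, and voiced stops become voiceless after a vowel.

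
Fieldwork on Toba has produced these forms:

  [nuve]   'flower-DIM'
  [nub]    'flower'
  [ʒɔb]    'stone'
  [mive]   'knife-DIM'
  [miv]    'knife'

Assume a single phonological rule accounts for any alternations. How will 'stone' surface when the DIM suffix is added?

The root 'flower' surfaces as [nuve] and [nub], with a stem-final [v] ~ [b] alternation.
Compare 'knife', with invariant [v] in [mive] and [miv]: an analysis with underlying /v/ and a rule producing [b] in isolation would wrongly predict alternation here too.
So /b/ is underlying, and a rule of intervocalic spirantization — voiced stops become fricatives between vowels — gives [v].
From [ʒɔb] the stem 'stone' is /ʒɔb/; between vowels this yields [ʒɔve].

[ʒɔve]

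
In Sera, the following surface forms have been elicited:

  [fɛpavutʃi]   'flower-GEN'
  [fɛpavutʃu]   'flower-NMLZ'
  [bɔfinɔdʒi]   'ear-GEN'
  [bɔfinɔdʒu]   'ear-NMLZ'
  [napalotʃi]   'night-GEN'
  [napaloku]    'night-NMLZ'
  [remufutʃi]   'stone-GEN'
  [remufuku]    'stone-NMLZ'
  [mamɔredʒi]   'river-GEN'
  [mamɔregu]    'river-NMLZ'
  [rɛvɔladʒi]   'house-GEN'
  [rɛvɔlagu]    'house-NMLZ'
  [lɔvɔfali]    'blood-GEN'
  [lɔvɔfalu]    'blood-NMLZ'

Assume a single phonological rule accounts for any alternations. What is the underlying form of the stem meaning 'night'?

/napalok/

'night' shows [tʃ] ~ [k] at the end of the stem ([napalotʃi] vs [napaloku]).
The stem 'flower' ([fɛpavutʃi], [fɛpavutʃu]) shows [tʃ] unchanged in both environments, so [tʃ] cannot be basic with [k] derived before the NMLZ suffix.
Therefore /k/ is basic and [tʃ] is derived by palatalization before a front vowel (/k/ and /g/ become palato-alveolar [tʃ] and [dʒ] before a front vowel).
So 'night' = /napalok/.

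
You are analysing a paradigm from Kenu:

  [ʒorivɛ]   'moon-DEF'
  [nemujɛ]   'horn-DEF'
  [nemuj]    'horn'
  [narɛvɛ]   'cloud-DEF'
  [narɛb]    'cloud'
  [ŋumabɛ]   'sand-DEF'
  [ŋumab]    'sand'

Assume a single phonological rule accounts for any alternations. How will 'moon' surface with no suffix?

[ʒorib]

The stem for 'cloud' ends in [v] in [narɛvɛ] but [b] in [narɛb].
But 'sand' keeps [b] in both environments ([ŋumabɛ], [ŋumab]), so there is no rule changing /b/ to [v] before the DEF suffix.
Therefore /v/ is basic and [b] is derived by word-final hardening (voiced fricatives become stops word-finally).
The one attested form of 'moon', [ʒorivɛ], shows underlying /ʒoriv/. Applying the same rule word-finally gives [ʒorib].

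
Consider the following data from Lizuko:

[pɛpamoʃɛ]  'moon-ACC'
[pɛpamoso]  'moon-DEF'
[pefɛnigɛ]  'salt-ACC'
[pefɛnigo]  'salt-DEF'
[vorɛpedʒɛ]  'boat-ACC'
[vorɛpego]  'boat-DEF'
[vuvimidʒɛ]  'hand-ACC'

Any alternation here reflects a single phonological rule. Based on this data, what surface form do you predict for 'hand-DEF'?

In [vorɛpedʒɛ] and [vorɛpego] the final segment of 'boat' alternates: [dʒ] ~ [g].
The stem 'salt' ([pefɛnigɛ], [pefɛnigo]) shows [g] unchanged in both environments, so [g] cannot be basic with [dʒ] derived before the ACC suffix.
Therefore /dʒ/ is basic and [g] is derived by depalatalization (palato-alveolar /dʒ/ and /ʃ/ become [g] and [s] when no front vowel follows).
From [vuvimidʒɛ] the stem 'hand' is /vuvimidʒ/; when no front vowel follows this yields [vuvimigo].

[vuvimigo]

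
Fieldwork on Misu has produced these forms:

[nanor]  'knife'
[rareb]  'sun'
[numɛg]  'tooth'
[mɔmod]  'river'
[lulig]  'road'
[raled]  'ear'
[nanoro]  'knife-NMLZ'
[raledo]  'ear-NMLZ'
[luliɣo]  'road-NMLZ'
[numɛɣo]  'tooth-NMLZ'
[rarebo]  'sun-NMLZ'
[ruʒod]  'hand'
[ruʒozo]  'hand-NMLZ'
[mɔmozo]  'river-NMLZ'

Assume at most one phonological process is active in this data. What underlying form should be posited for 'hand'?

/ruʒoz/

The root 'hand' surfaces as [ruʒozo] and [ruʒod], with a stem-final [z] ~ [d] alternation.
Compare 'ear', with invariant [d] in [raledo] and [raled]: an analysis with underlying /d/ and a rule producing [z] before the NMLZ suffix would wrongly predict alternation here too.
Therefore /z/ is basic and [d] is derived by word-final hardening (voiced fricatives become stops word-finally).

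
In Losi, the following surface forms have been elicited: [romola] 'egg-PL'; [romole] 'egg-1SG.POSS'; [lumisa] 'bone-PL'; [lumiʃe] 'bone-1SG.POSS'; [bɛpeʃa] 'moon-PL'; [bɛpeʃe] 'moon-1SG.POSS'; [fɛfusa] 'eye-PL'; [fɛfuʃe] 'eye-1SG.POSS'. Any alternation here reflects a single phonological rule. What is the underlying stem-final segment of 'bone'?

/s/

'bone' shows [s] ~ [ʃ] at the end of the stem ([lumisa] vs [lumiʃe]).
If /ʃ/ were underlying and a rule turned it into [s] before the PL suffix, 'moon' would also alternate; but it has [ʃ] in both [bɛpeʃa] and [bɛpeʃe].
So /s/ is underlying, and a rule of palatalization before a front vowel — /s/ becomes palato-alveolar [ʃ] before a front vowel — gives [ʃ].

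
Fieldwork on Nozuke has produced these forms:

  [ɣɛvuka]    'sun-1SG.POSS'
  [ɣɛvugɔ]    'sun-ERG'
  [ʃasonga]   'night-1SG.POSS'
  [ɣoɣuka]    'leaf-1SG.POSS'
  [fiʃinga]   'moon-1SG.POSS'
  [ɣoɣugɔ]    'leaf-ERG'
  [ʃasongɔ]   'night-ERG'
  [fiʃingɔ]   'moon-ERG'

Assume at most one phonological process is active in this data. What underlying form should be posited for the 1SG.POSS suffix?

/-ka/

The 1SG.POSS suffix surfaces as [-ga] and [-ka], depending on the final segment of the stem.
By contrast the ERG suffix keeps its initial [g] throughout — that segment must be underlying.
The 1SG.POSS suffix is therefore /-ka/ underlyingly, with post-nasal voicing: voiceless stops become voiced after a nasal.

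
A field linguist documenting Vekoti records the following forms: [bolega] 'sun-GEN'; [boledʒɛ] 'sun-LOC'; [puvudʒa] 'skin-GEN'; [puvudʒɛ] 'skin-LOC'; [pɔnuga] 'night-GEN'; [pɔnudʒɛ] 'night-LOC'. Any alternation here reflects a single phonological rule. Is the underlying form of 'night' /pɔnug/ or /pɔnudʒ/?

In [pɔnuga] and [pɔnudʒɛ] the final segment of 'night' alternates: [g] ~ [dʒ].
The stem 'skin' ([puvudʒa], [puvudʒɛ]) shows [dʒ] unchanged in both environments, so [dʒ] cannot be basic with [g] derived before the GEN suffix.
The underlying segment must be /g/; /g/ becomes palato-alveolar [dʒ] before a front vowel, yielding [dʒ] there.

/pɔnug/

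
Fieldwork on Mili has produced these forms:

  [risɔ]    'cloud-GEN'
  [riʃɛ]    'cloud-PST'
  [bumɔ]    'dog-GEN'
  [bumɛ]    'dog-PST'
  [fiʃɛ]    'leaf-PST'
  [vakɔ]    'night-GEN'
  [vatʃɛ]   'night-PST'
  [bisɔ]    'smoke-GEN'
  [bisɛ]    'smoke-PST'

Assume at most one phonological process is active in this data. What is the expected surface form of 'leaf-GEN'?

[fisɔ]

The stem for 'cloud' ends in [s] in [risɔ] but [ʃ] in [riʃɛ].
If /s/ were underlying and a rule turned it into [ʃ] before the PST suffix, 'smoke' would also alternate; but it has [s] in both [bisɔ] and [bisɛ].
The underlying segment must be /ʃ/; palato-alveolar /tʃ/ and /ʃ/ become [k] and [s] when no front vowel follows, yielding [s] there.
From [fiʃɛ] the stem 'leaf' is /fiʃ/; when no front vowel follows this yields [fisɔ].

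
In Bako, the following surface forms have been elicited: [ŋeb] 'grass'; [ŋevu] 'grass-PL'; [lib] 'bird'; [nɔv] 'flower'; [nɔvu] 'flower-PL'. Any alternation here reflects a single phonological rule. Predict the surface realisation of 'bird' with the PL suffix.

In [ŋeb] and [ŋevu] the final segment of 'grass' alternates: [b] ~ [v].
The stem 'flower' ([nɔv], [nɔvu]) shows [v] unchanged in both environments, so [v] cannot be basic with [b] derived in isolation.
The underlying segment must be /b/; voiced stops become fricatives between vowels, yielding [v] there.
The one attested form of 'bird', [lib], shows underlying /lib/. Applying the same rule between vowels gives [livu].

[livu]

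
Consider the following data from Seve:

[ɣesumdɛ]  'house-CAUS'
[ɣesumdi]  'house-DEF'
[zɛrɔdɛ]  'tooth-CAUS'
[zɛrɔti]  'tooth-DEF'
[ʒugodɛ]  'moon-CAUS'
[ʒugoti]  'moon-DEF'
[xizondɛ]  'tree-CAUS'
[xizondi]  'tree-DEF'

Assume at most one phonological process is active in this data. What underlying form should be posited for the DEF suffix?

The DEF suffix surfaces as [-di] and [-ti], depending on the final segment of the stem.
By contrast the CAUS suffix keeps its initial [d] throughout — that segment must be underlying.
So the underlying form is /-ti/, and voiceless stops become voiced after a nasal.

/-ti/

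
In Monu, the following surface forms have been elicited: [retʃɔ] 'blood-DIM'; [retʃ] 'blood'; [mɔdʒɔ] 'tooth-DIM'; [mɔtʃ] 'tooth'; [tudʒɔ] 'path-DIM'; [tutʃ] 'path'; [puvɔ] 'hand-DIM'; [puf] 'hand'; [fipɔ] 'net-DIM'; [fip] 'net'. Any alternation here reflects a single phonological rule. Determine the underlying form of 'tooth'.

The stem for 'tooth' ends in [dʒ] in [mɔdʒɔ] but [tʃ] in [mɔtʃ].
The stem 'blood' ([retʃɔ], [retʃ]) shows [tʃ] unchanged in both environments, so [tʃ] cannot be basic with [dʒ] derived before the DIM suffix.
The underlying segment must be /dʒ/; voiced obstruents become voiceless word-finally, yielding [tʃ] there.
The underlying form of 'tooth' is therefore /mɔdʒ/.

/mɔdʒ/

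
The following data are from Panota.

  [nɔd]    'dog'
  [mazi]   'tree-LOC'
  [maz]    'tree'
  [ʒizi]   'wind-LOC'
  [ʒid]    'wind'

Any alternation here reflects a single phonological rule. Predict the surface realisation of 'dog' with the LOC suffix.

[nɔzi]

In [ʒizi] and [ʒid] the final segment of 'wind' alternates: [z] ~ [d].
If /z/ were underlying and a rule turned it into [d] in isolation, 'tree' would also alternate; but it has [z] in both [mazi] and [maz].
So /d/ is underlying, and a rule of intervocalic spirantization — voiced stops become fricatives between vowels — gives [z].
From [nɔd] the stem 'dog' is /nɔd/; between vowels this yields [nɔzi].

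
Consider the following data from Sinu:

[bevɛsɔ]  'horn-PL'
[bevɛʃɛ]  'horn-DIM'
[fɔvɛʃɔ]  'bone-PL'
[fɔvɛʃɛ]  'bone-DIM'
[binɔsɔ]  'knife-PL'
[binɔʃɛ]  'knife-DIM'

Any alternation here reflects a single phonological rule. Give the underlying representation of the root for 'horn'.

/bevɛs/

In [bevɛsɔ] and [bevɛʃɛ] the final segment of 'horn' alternates: [s] ~ [ʃ].
Compare 'bone', with invariant [ʃ] in [fɔvɛʃɔ] and [fɔvɛʃɛ]: an analysis with underlying /ʃ/ and a rule producing [s] before the PL suffix would wrongly predict alternation here too.
Therefore /s/ is basic and [ʃ] is derived by palatalization before a front vowel (/s/ becomes palato-alveolar [ʃ] before a front vowel).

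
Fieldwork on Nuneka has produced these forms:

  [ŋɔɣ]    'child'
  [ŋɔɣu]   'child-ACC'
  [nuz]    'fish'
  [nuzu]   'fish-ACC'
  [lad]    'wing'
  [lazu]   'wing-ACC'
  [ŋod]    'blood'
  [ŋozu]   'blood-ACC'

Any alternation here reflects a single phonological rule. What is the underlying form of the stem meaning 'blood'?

In [ŋod] and [ŋozu] the final segment of 'blood' alternates: [d] ~ [z].
Compare 'fish', with invariant [z] in [nuz] and [nuzu]: an analysis with underlying /z/ and a rule producing [d] in isolation would wrongly predict alternation here too.
Therefore /d/ is basic and [z] is derived by intervocalic spirantization (voiced stops become fricatives between vowels).
The underlying form of 'blood' is therefore /ŋod/.

/ŋod/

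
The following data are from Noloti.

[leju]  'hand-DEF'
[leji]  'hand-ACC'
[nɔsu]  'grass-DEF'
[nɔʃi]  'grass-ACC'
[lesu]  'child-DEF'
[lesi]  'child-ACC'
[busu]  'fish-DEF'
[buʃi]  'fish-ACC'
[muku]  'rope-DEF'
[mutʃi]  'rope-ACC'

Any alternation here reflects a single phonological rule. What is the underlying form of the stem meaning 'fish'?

/buʃ/

The stem for 'fish' ends in [s] in [busu] but [ʃ] in [buʃi].
If /s/ were underlying and a rule turned it into [ʃ] before the ACC suffix, 'child' would also alternate; but it has [s] in both [lesu] and [lesi].
The underlying segment must be /ʃ/; palato-alveolar /tʃ/ and /ʃ/ become [k] and [s] when no front vowel follows, yielding [s] there.
So 'fish' = /buʃ/.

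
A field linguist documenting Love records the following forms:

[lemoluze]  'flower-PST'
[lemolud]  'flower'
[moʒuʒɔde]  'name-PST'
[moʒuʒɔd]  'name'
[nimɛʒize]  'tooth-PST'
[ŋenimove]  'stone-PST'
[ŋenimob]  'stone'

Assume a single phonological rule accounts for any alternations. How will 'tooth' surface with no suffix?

[nimɛʒid]

In [lemoluze] and [lemolud] the final segment of 'flower' alternates: [z] ~ [d].
Compare 'name', with invariant [d] in [moʒuʒɔde] and [moʒuʒɔd]: an analysis with underlying /d/ and a rule producing [z] before the PST suffix would wrongly predict alternation here too.
So /z/ is underlying, and a rule of word-final hardening — voiced fricatives become stops word-finally — gives [d].
From [nimɛʒize] the stem 'tooth' is /nimɛʒiz/; word-finally this yields [nimɛʒid].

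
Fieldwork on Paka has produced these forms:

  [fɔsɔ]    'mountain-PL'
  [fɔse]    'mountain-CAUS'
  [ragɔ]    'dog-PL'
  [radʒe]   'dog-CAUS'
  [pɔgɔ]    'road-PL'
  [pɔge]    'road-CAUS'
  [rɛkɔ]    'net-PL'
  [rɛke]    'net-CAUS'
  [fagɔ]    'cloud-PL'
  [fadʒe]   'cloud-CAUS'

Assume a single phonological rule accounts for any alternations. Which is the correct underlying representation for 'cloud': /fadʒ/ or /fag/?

/fadʒ/

The root 'cloud' surfaces as [fagɔ] and [fadʒe], with a stem-final [g] ~ [dʒ] alternation.
Compare 'road', with invariant [g] in [pɔgɔ] and [pɔge]: an analysis with underlying /g/ and a rule producing [dʒ] before the CAUS suffix would wrongly predict alternation here too.
So /dʒ/ is underlying, and a rule of depalatalization — palato-alveolar /dʒ/ becomes [g] when no front vowel follows — gives [g].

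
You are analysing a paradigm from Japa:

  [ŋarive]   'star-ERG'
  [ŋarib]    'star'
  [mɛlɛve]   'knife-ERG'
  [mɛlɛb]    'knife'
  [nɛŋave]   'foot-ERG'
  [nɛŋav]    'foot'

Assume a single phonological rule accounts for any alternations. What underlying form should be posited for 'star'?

/ŋarib/

'star' shows [v] ~ [b] at the end of the stem ([ŋarive] vs [ŋarib]).
Compare 'foot', with invariant [v] in [nɛŋave] and [nɛŋav]: an analysis with underlying /v/ and a rule producing [b] in isolation would wrongly predict alternation here too.
So /b/ is underlying, and a rule of intervocalic spirantization — voiced stops become fricatives between vowels — gives [v].
Hence 'star' is /ŋarib/ underlyingly.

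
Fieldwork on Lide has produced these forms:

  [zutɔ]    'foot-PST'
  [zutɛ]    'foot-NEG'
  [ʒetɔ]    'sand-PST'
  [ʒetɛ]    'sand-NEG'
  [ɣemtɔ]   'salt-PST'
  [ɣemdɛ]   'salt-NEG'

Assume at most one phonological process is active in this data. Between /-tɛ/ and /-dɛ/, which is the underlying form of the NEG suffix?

The NEG suffix surfaces as [-dɛ] and [-tɛ], depending on the final segment of the stem.
The PST suffix, which begins with [t], is invariant after every stem; so [t] is not altered by any rule here.
The NEG suffix is therefore /-dɛ/ underlyingly, with post-vocalic devoicing: voiced stops become voiceless after a vowel.

/-dɛ/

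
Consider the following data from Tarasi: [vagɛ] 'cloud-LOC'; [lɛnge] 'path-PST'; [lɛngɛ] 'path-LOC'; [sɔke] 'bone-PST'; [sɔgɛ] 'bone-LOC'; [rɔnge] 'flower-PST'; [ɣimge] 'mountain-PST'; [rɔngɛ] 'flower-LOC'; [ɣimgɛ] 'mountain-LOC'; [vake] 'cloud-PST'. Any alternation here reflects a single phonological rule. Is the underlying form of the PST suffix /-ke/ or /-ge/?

The PST morpheme has two allomorphs, [-ge] and [-ke].
The LOC suffix, which begins with [g], is invariant after every stem; so [g] is not altered by any rule here.
So the underlying form is /-ke/, and voiceless stops become voiced after a nasal.

/-ke/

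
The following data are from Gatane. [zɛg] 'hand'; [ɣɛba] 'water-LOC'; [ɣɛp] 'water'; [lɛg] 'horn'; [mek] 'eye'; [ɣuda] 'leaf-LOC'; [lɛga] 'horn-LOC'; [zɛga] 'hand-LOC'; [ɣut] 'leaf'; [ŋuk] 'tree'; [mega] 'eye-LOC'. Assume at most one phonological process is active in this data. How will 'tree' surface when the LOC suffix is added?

[ŋuga]

The root 'eye' surfaces as [mega] and [mek], with a stem-final [g] ~ [k] alternation.
Compare 'hand', with invariant [g] in [zɛga] and [zɛg]: an analysis with underlying /g/ and a rule producing [k] in isolation would wrongly predict alternation here too.
The alternation reflects intervocalic voicing: voiceless stops become voiced between vowels. /k/ is underlying.
From [ŋuk] the stem 'tree' is /ŋuk/; between vowels this yields [ŋuga].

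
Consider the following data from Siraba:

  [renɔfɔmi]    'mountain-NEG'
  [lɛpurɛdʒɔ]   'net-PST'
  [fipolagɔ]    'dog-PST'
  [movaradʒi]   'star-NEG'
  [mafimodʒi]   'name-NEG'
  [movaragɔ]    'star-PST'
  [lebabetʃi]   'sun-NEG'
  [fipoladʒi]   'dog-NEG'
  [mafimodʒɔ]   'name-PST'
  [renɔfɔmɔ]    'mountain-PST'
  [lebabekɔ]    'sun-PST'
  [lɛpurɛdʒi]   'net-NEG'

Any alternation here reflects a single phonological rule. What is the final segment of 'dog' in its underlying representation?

The stem for 'dog' ends in [g] in [fipolagɔ] but [dʒ] in [fipoladʒi].
The stem 'name' ([mafimodʒɔ], [mafimodʒi]) shows [dʒ] unchanged in both environments, so [dʒ] cannot be basic with [g] derived before the PST suffix.
Therefore /g/ is basic and [dʒ] is derived by palatalization before a front vowel (/k/ and /g/ become palato-alveolar [tʃ] and [dʒ] before a front vowel).

/g/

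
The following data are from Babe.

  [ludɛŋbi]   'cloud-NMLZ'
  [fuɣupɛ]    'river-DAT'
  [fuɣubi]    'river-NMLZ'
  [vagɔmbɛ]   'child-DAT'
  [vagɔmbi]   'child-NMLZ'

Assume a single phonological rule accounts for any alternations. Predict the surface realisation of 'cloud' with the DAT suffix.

[ludɛŋbɛ]

The DAT suffix surfaces as [-bɛ] and [-pɛ], depending on the final segment of the stem.
The NMLZ suffix, which begins with [b], is invariant after every stem; so [b] is not altered by any rule here.
The DAT suffix is therefore /-pɛ/ underlyingly, with post-nasal voicing: voiceless stops become voiced after a nasal.
After 'cloud', which ends in a nasal, the suffix surfaces as [-bɛ], giving [ludɛŋbɛ].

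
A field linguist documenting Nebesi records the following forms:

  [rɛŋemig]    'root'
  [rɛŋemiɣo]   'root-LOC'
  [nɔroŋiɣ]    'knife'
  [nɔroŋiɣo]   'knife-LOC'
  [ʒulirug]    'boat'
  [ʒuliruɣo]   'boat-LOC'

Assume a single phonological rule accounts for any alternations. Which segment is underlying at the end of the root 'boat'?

/g/

The root 'boat' surfaces as [ʒulirug] and [ʒuliruɣo], with a stem-final [g] ~ [ɣ] alternation.
The stem 'knife' ([nɔroŋiɣ], [nɔroŋiɣo]) shows [ɣ] unchanged in both environments, so [ɣ] cannot be basic with [g] derived in isolation.
Therefore /g/ is basic and [ɣ] is derived by intervocalic spirantization (voiced stops become fricatives between vowels).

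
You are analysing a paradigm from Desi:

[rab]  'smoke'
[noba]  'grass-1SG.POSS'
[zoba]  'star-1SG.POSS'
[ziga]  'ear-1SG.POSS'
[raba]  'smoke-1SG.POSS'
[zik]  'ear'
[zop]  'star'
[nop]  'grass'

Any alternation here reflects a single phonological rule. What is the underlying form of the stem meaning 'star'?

/zop/

In [zoba] and [zop] the final segment of 'star' alternates: [b] ~ [p].
Compare 'smoke', with invariant [b] in [raba] and [rab]: an analysis with underlying /b/ and a rule producing [p] in isolation would wrongly predict alternation here too.
So /p/ is underlying, and a rule of intervocalic voicing — voiceless stops become voiced between vowels — gives [b].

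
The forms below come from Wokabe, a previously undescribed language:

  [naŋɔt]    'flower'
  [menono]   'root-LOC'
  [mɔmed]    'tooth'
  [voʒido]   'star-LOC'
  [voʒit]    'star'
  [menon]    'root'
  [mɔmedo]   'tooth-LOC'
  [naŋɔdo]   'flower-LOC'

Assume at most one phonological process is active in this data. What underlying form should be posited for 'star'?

/voʒit/

'star' shows [t] ~ [d] at the end of the stem ([voʒit] vs [voʒido]).
If /d/ were underlying and a rule turned it into [t] in isolation, 'tooth' would also alternate; but it has [d] in both [mɔmed] and [mɔmedo].
Therefore /t/ is basic and [d] is derived by intervocalic voicing (voiceless stops become voiced between vowels).
The underlying form of 'star' is therefore /voʒit/.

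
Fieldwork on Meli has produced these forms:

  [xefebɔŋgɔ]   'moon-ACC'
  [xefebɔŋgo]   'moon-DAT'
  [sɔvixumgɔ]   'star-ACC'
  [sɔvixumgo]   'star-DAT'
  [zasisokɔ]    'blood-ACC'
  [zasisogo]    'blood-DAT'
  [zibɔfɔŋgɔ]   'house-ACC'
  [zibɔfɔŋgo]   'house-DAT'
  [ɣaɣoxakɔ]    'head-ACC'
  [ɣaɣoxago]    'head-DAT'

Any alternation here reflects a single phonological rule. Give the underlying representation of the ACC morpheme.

/-kɔ/

The ACC morpheme has two allomorphs, [-gɔ] and [-kɔ].
The DAT suffix, which begins with [g], is invariant after every stem; so [g] is not altered by any rule here.
The ACC suffix is therefore /-kɔ/ underlyingly, with post-nasal voicing: voiceless stops become voiced after a nasal.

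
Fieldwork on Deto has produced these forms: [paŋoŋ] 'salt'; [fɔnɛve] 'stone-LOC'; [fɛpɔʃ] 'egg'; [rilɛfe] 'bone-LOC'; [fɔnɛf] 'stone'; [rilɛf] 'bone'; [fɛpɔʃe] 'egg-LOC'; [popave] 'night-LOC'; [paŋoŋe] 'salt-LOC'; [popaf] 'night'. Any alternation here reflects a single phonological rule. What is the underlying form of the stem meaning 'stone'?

/fɔnɛv/

The stem for 'stone' ends in [v] in [fɔnɛve] but [f] in [fɔnɛf].
But 'bone' keeps [f] in both environments ([rilɛfe], [rilɛf]), so there is no rule changing /f/ to [v] before the LOC suffix.
So /v/ is underlying, and a rule of word-final obstruent devoicing — voiced obstruents become voiceless word-finally — gives [f].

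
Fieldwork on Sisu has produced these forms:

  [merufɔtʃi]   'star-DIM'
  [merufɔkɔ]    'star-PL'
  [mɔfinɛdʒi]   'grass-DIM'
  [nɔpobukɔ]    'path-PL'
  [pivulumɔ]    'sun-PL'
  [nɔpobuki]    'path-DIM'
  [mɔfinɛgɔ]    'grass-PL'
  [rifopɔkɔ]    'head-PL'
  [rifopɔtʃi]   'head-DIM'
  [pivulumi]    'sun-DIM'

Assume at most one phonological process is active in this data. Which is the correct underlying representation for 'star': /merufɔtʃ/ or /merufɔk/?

/merufɔtʃ/

'star' shows [tʃ] ~ [k] at the end of the stem ([merufɔtʃi] vs [merufɔkɔ]).
Compare 'path', with invariant [k] in [nɔpobuki] and [nɔpobukɔ]: an analysis with underlying /k/ and a rule producing [tʃ] before the DIM suffix would wrongly predict alternation here too.
The underlying segment must be /tʃ/; palato-alveolar /tʃ/ and /dʒ/ become [k] and [g] when no front vowel follows, yielding [k] there.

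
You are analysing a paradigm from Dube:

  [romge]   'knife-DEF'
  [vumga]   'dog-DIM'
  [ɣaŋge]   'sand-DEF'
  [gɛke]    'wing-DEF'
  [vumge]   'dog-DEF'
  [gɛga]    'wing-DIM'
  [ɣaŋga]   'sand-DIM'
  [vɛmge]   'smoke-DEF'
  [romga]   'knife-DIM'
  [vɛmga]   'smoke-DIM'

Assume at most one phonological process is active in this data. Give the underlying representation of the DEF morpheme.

/-ke/

The DEF morpheme has two allomorphs, [-ge] and [-ke].
By contrast the DIM suffix keeps its initial [g] throughout — that segment must be underlying.
The DEF suffix is therefore /-ke/ underlyingly, with post-nasal voicing: voiceless stops become voiced after a nasal.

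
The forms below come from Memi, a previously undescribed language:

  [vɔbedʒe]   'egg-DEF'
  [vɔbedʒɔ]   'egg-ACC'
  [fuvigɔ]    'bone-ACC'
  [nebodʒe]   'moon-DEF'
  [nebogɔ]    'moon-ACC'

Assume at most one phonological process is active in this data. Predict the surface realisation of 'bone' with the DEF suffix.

[fuvidʒe]

The stem for 'moon' ends in [dʒ] in [nebodʒe] but [g] in [nebogɔ].
But 'egg' keeps [dʒ] in both environments ([vɔbedʒe], [vɔbedʒɔ]), so there is no rule changing /dʒ/ to [g] before the ACC suffix.
The underlying segment must be /g/; /g/ becomes palato-alveolar [dʒ] before a front vowel, yielding [dʒ] there.
The one attested form of 'bone', [fuvigɔ], shows underlying /fuvig/. Applying the same rule before a front vowel gives [fuvidʒe].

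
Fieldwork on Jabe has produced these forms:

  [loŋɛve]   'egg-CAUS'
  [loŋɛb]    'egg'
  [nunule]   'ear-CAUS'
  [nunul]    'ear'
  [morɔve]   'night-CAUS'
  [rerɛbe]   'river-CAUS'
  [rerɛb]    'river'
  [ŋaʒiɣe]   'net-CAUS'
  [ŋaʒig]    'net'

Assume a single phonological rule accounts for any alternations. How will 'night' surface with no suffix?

The root 'egg' surfaces as [loŋɛve] and [loŋɛb], with a stem-final [v] ~ [b] alternation.
If /b/ were underlying and a rule turned it into [v] before the CAUS suffix, 'river' would also alternate; but it has [b] in both [rerɛbe] and [rerɛb].
The alternation reflects word-final hardening: voiced fricatives become stops word-finally. /v/ is underlying.
From [morɔve] the stem 'night' is /morɔv/; word-finally this yields [morɔb].

[morɔb]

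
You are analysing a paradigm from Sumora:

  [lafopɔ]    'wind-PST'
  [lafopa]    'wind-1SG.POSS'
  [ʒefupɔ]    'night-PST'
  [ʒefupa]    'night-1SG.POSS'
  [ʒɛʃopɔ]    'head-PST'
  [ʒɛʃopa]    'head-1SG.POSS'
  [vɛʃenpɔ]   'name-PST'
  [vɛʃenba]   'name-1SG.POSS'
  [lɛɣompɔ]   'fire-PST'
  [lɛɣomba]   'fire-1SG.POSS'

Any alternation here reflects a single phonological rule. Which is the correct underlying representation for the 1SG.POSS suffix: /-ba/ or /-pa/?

/-ba/

The 1SG.POSS morpheme has two allomorphs, [-ba] and [-pa].
By contrast the PST suffix keeps its initial [p] throughout — that segment must be underlying.
So the underlying form is /-ba/, and voiced stops become voiceless after a vowel.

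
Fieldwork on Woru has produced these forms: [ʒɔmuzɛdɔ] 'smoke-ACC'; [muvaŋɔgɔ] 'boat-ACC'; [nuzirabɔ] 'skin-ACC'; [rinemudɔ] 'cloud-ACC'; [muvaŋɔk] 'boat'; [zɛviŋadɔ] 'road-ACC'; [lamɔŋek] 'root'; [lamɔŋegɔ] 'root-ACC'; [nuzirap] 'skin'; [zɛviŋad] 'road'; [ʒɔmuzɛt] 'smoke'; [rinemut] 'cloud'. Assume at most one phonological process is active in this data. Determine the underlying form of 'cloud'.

/rinemut/

The root 'cloud' surfaces as [rinemudɔ] and [rinemut], with a stem-final [d] ~ [t] alternation.
The stem 'road' ([zɛviŋadɔ], [zɛviŋad]) shows [d] unchanged in both environments, so [d] cannot be basic with [t] derived in isolation.
Therefore /t/ is basic and [d] is derived by intervocalic voicing (voiceless stops become voiced between vowels).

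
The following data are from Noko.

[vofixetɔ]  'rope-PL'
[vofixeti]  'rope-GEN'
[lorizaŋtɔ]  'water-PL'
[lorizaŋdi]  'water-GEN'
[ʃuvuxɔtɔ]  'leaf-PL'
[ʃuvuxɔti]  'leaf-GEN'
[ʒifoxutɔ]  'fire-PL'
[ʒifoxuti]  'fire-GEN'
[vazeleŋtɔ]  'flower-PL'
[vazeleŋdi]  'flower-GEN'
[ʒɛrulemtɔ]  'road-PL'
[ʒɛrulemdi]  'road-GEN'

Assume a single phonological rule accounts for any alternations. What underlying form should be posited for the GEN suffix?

The GEN morpheme has two allomorphs, [-di] and [-ti].
The PL suffix, which begins with [t], is invariant after every stem; so [t] is not altered by any rule here.
So the underlying form is /-di/, and voiced stops become voiceless after a vowel.

/-di/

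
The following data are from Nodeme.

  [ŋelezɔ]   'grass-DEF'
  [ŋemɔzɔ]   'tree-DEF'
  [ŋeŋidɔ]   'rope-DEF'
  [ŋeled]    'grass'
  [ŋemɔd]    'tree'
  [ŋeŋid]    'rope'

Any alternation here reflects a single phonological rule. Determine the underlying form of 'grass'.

The root 'grass' surfaces as [ŋeled] and [ŋelezɔ], with a stem-final [d] ~ [z] alternation.
The stem 'rope' ([ŋeŋid], [ŋeŋidɔ]) shows [d] unchanged in both environments, so [d] cannot be basic with [z] derived before the DEF suffix.
The alternation reflects word-final hardening: voiced fricatives become stops word-finally. /z/ is underlying.
Hence 'grass' is /ŋelez/ underlyingly.

/ŋelez/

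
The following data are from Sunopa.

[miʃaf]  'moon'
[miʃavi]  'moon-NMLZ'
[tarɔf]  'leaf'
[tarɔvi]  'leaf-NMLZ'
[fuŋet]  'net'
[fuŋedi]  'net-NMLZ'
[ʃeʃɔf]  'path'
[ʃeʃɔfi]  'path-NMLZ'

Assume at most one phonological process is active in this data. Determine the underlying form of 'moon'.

/miʃav/

'moon' shows [f] ~ [v] at the end of the stem ([miʃaf] vs [miʃavi]).
If /f/ were underlying and a rule turned it into [v] before the NMLZ suffix, 'path' would also alternate; but it has [f] in both [ʃeʃɔf] and [ʃeʃɔfi].
The alternation reflects word-final obstruent devoicing: voiced obstruents become voiceless word-finally. /v/ is underlying.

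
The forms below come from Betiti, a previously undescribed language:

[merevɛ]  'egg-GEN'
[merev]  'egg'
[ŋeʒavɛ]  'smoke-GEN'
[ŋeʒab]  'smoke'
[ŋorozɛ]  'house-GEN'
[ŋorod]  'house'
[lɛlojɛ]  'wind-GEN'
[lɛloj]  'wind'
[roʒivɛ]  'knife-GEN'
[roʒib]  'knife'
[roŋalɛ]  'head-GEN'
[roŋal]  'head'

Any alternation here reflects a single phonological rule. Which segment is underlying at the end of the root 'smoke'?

The root 'smoke' surfaces as [ŋeʒavɛ] and [ŋeʒab], with a stem-final [v] ~ [b] alternation.
Compare 'egg', with invariant [v] in [merevɛ] and [merev]: an analysis with underlying /v/ and a rule producing [b] in isolation would wrongly predict alternation here too.
Therefore /b/ is basic and [v] is derived by intervocalic spirantization (voiced stops become fricatives between vowels).

/b/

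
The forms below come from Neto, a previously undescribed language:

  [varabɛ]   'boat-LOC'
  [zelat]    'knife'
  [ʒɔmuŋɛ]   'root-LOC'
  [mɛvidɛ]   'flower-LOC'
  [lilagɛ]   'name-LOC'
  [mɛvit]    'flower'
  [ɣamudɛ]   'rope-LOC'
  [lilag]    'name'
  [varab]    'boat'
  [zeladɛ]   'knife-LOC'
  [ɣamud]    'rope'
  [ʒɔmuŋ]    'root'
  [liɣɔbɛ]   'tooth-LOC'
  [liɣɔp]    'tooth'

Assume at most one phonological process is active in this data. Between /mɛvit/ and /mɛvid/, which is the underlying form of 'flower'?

/mɛvit/

The stem for 'flower' ends in [t] in [mɛvit] but [d] in [mɛvidɛ].
The stem 'rope' ([ɣamud], [ɣamudɛ]) shows [d] unchanged in both environments, so [d] cannot be basic with [t] derived in isolation.
The alternation reflects intervocalic voicing: voiceless stops become voiced between vowels. /t/ is underlying.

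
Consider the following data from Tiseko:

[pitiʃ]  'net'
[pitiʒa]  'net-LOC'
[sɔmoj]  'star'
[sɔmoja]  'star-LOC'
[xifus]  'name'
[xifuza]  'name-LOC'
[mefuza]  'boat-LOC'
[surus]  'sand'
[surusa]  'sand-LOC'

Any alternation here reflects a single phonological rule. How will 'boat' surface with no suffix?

[mefus]

In [xifus] and [xifuza] the final segment of 'name' alternates: [s] ~ [z].
But 'sand' keeps [s] in both environments ([surus], [surusa]), so there is no rule changing /s/ to [z] before the LOC suffix.
Therefore /z/ is basic and [s] is derived by word-final obstruent devoicing (voiced obstruents become voiceless word-finally).
From [mefuza] the stem 'boat' is /mefuz/; word-finally this yields [mefus].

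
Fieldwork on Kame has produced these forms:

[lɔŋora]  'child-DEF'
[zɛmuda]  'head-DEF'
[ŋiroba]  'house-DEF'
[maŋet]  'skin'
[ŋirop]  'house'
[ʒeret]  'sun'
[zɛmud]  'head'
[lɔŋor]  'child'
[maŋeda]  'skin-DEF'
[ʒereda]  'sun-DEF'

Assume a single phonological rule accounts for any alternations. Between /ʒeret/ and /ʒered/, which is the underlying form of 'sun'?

The stem for 'sun' ends in [t] in [ʒeret] but [d] in [ʒereda].
Compare 'head', with invariant [d] in [zɛmud] and [zɛmuda]: an analysis with underlying /d/ and a rule producing [t] in isolation would wrongly predict alternation here too.
Therefore /t/ is basic and [d] is derived by intervocalic voicing (voiceless stops become voiced between vowels).

/ʒeret/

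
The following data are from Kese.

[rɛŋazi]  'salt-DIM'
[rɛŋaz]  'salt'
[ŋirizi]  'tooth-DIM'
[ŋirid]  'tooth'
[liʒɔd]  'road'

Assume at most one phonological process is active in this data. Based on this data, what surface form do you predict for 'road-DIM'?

In [ŋirizi] and [ŋirid] the final segment of 'tooth' alternates: [z] ~ [d].
But 'salt' keeps [z] in both environments ([rɛŋazi], [rɛŋaz]), so there is no rule changing /z/ to [d] in isolation.
Therefore /d/ is basic and [z] is derived by intervocalic spirantization (voiced stops become fricatives between vowels).
The one attested form of 'road', [liʒɔd], shows underlying /liʒɔd/. Applying the same rule between vowels gives [liʒɔzi].

[liʒɔzi]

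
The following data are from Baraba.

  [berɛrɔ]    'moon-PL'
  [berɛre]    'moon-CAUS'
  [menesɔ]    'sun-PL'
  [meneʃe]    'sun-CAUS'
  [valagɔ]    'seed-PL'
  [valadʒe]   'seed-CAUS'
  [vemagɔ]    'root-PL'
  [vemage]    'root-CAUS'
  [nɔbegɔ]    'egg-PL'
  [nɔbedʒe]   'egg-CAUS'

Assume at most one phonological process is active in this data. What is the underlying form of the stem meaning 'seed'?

/valadʒ/

The root 'seed' surfaces as [valagɔ] and [valadʒe], with a stem-final [g] ~ [dʒ] alternation.
The stem 'root' ([vemagɔ], [vemage]) shows [g] unchanged in both environments, so [g] cannot be basic with [dʒ] derived before the CAUS suffix.
The alternation reflects depalatalization: palato-alveolar /dʒ/ and /ʃ/ become [g] and [s] when no front vowel follows. /dʒ/ is underlying.
So 'seed' = /valadʒ/.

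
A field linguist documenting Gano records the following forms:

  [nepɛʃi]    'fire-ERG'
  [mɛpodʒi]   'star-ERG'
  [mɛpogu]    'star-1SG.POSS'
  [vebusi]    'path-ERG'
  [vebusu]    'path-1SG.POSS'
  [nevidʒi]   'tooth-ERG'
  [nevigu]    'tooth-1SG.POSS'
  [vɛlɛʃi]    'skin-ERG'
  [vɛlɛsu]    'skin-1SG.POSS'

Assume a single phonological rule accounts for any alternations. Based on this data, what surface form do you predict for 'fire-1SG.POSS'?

[nepɛsu]

The root 'skin' surfaces as [vɛlɛʃi] and [vɛlɛsu], with a stem-final [ʃ] ~ [s] alternation.
But 'path' keeps [s] in both environments ([vebusi], [vebusu]), so there is no rule changing /s/ to [ʃ] before the ERG suffix.
Therefore /ʃ/ is basic and [s] is derived by depalatalization (palato-alveolar /dʒ/ and /ʃ/ become [g] and [s] when no front vowel follows).
From [nepɛʃi] the stem 'fire' is /nepɛʃ/; when no front vowel follows this yields [nepɛsu].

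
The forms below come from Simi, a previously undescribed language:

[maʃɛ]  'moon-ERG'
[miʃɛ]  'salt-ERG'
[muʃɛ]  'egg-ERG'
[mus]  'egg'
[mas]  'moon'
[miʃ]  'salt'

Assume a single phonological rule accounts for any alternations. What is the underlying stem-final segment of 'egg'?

/s/

The stem for 'egg' ends in [ʃ] in [muʃɛ] but [s] in [mus].
But 'salt' keeps [ʃ] in both environments ([miʃɛ], [miʃ]), so there is no rule changing /ʃ/ to [s] in isolation.
Therefore /s/ is basic and [ʃ] is derived by palatalization before a front vowel (/s/ becomes palato-alveolar [ʃ] before a front vowel).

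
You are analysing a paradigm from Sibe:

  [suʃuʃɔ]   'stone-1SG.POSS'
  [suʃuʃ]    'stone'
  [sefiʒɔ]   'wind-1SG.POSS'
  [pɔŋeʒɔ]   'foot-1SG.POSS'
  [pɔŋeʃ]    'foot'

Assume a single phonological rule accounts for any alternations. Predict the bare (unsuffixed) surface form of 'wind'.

The stem for 'foot' ends in [ʒ] in [pɔŋeʒɔ] but [ʃ] in [pɔŋeʃ].
The stem 'stone' ([suʃuʃɔ], [suʃuʃ]) shows [ʃ] unchanged in both environments, so [ʃ] cannot be basic with [ʒ] derived before the 1SG.POSS suffix.
The underlying segment must be /ʒ/; voiced obstruents become voiceless word-finally, yielding [ʃ] there.
The one attested form of 'wind', [sefiʒɔ], shows underlying /sefiʒ/. Applying the same rule word-finally gives [sefiʃ].

[sefiʃ]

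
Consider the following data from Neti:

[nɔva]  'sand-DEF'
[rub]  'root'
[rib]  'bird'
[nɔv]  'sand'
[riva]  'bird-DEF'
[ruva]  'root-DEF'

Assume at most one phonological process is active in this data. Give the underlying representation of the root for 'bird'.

The stem for 'bird' ends in [b] in [rib] but [v] in [riva].
But 'sand' keeps [v] in both environments ([nɔv], [nɔva]), so there is no rule changing /v/ to [b] in isolation.
So /b/ is underlying, and a rule of intervocalic spirantization — voiced stops become fricatives between vowels — gives [v].
So 'bird' = /rib/.

/rib/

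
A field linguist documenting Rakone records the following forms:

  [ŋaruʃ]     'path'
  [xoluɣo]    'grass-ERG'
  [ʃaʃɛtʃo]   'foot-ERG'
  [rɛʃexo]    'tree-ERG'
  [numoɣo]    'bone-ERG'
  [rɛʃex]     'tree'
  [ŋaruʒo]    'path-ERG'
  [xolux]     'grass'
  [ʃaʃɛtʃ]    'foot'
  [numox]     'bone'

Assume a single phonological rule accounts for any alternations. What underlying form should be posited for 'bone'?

/numoɣ/

The stem for 'bone' ends in [ɣ] in [numoɣo] but [x] in [numox].
The stem 'tree' ([rɛʃexo], [rɛʃex]) shows [x] unchanged in both environments, so [x] cannot be basic with [ɣ] derived before the ERG suffix.
The alternation reflects word-final obstruent devoicing: voiced obstruents become voiceless word-finally. /ɣ/ is underlying.
So 'bone' = /numoɣ/.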